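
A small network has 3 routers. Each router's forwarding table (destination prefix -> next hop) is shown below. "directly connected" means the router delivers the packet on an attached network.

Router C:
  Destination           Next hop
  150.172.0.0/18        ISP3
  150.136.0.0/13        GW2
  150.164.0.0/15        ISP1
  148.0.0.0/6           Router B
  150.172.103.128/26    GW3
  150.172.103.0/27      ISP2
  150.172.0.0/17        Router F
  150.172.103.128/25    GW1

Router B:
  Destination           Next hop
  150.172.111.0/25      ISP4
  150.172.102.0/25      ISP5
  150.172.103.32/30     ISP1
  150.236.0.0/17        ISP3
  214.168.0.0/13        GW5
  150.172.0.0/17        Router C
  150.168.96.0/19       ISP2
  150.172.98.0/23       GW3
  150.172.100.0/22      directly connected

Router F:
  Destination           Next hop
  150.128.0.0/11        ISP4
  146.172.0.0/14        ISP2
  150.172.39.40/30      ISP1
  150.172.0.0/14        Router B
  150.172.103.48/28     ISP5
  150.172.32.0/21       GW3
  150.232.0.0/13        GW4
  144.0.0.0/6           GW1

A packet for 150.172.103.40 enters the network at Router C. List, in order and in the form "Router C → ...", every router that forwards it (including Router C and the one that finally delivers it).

At Router C: longest match for 150.172.103.40 is 150.172.0.0/17 -> Router F
At Router F: longest match for 150.172.103.40 is 150.172.0.0/14 -> Router B
At Router B: longest match for 150.172.103.40 is 150.172.100.0/22 -> directly connected

Router C → Router F → Router B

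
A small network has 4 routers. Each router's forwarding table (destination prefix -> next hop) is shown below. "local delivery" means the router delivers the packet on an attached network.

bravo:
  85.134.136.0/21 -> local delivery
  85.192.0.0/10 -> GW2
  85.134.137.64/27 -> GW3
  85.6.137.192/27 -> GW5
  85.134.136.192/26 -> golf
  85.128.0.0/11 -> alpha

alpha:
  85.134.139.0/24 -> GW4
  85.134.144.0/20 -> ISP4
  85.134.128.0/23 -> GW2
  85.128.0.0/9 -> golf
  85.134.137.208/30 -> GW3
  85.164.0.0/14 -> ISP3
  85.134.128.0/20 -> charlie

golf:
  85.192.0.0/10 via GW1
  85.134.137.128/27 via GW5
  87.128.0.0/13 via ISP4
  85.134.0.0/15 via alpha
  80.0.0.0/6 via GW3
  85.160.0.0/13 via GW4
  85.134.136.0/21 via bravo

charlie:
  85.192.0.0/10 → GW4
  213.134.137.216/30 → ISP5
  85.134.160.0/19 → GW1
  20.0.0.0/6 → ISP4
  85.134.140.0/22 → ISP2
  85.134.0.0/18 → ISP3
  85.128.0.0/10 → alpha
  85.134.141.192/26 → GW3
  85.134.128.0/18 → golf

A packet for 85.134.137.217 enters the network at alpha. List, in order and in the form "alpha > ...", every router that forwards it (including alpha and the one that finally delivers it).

At alpha: longest match for 85.134.137.217 is 85.134.128.0/20 -> charlie
At charlie: longest match for 85.134.137.217 is 85.134.128.0/18 -> golf
At golf: longest match for 85.134.137.217 is 85.134.136.0/21 -> bravo
At bravo: longest match for 85.134.137.217 is 85.134.136.0/21 -> local delivery

alpha > charlie > golf > bravo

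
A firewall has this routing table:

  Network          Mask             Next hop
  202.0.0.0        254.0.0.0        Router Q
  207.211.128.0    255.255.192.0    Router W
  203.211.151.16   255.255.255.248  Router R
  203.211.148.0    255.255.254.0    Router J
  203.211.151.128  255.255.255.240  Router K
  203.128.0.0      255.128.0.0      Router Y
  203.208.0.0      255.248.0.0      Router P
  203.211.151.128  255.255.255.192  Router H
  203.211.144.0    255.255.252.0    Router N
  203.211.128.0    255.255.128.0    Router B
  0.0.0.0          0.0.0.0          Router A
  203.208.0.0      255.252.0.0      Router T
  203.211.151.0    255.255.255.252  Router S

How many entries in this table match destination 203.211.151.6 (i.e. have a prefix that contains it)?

Prefixes containing 203.211.151.6:
  0.0.0.0/0 (default, matches everything)
  202.0.0.0/7 (202.0.0.0 - 203.255.255.255)
  203.128.0.0/9 (203.128.0.0 - 203.255.255.255)
  203.208.0.0/13 (203.208.0.0 - 203.215.255.255)
  203.208.0.0/14 (203.208.0.0 - 203.211.255.255)
  203.211.128.0/17 (203.211.128.0 - 203.211.255.255)
Total matching entries: 6.

6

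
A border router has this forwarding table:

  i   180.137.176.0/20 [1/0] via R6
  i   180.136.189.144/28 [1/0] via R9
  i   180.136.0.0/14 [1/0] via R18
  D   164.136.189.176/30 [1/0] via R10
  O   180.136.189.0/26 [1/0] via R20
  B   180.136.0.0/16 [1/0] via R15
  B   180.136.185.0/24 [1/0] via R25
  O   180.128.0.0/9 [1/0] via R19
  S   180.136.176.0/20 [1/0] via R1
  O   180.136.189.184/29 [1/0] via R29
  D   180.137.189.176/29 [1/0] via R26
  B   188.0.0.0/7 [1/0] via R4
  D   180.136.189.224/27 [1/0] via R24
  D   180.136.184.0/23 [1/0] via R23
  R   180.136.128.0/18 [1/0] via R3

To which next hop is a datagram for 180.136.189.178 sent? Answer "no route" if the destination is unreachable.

Routes whose prefix contains 180.136.189.178:
  180.128.0.0/9 (180.128.0.0 - 180.255.255.255) -> R19
  180.136.0.0/14 (180.136.0.0 - 180.139.255.255) -> R18
  180.136.0.0/16 (180.136.0.0 - 180.136.255.255) -> R15
  180.136.128.0/18 (180.136.128.0 - 180.136.191.255) -> R3
  180.136.176.0/20 (180.136.176.0 - 180.136.191.255) -> R1
More-specific entries that do NOT match:
  164.136.189.176/30 (164.136.189.176 - 164.136.189.179) does not contain 180.136.189.178
  180.136.189.184/29 (180.136.189.184 - 180.136.189.191) does not contain 180.136.189.178
  180.137.189.176/29 (180.137.189.176 - 180.137.189.183) does not contain 180.136.189.178
  180.136.189.144/28 (180.136.189.144 - 180.136.189.159) does not contain 180.136.189.178
  180.136.189.224/27 (180.136.189.224 - 180.136.189.255) does not contain 180.136.189.178
  180.136.189.0/26 (180.136.189.0 - 180.136.189.63) does not contain 180.136.189.178
  180.136.185.0/24 (180.136.185.0 - 180.136.185.255) does not contain 180.136.189.178
  180.136.184.0/23 (180.136.184.0 - 180.136.185.255) does not contain 180.136.189.178
Longest matching prefix is /20 -> next hop R1.

R1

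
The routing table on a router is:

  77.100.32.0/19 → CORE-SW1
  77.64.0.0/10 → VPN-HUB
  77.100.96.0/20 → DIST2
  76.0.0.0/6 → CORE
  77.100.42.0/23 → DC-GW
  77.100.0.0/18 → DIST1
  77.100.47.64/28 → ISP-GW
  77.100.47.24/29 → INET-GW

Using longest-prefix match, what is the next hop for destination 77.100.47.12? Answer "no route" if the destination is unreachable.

Routes whose prefix contains 77.100.47.12:
  76.0.0.0/6 (76.0.0.0 - 79.255.255.255) -> CORE
  77.64.0.0/10 (77.64.0.0 - 77.127.255.255) -> VPN-HUB
  77.100.0.0/18 (77.100.0.0 - 77.100.63.255) -> DIST1
  77.100.32.0/19 (77.100.32.0 - 77.100.63.255) -> CORE-SW1
More-specific entries that do NOT match:
  77.100.47.24/29 (77.100.47.24 - 77.100.47.31) does not contain 77.100.47.12
  77.100.47.64/28 (77.100.47.64 - 77.100.47.79) does not contain 77.100.47.12
  77.100.42.0/23 (77.100.42.0 - 77.100.43.255) does not contain 77.100.47.12
  77.100.96.0/20 (77.100.96.0 - 77.100.111.255) does not contain 77.100.47.12
Longest matching prefix is /19 -> next hop CORE-SW1.

CORE-SW1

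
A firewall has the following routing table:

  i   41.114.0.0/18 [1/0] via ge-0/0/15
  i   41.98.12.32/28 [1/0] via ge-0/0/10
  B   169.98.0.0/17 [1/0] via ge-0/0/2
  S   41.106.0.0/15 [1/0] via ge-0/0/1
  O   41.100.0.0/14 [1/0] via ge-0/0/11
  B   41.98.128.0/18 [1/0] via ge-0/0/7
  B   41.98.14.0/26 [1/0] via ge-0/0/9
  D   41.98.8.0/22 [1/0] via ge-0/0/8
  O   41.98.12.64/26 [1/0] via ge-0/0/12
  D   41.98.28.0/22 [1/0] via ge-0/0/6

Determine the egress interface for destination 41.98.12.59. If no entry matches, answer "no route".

No entry's prefix contains 41.98.12.59; there is no default route.

no route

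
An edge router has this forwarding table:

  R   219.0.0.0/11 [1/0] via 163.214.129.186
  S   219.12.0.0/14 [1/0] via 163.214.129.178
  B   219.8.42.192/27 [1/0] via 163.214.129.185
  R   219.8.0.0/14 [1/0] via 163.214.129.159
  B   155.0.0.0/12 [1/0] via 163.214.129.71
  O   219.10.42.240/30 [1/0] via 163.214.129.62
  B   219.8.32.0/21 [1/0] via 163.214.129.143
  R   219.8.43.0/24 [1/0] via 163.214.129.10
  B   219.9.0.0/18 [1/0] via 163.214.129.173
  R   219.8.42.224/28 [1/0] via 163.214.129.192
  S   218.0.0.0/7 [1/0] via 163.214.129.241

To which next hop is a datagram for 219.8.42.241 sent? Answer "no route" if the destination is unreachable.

Routes whose prefix contains 219.8.42.241:
  218.0.0.0/7 (218.0.0.0 - 219.255.255.255) -> 163.214.129.241
  219.0.0.0/11 (219.0.0.0 - 219.31.255.255) -> 163.214.129.186
  219.8.0.0/14 (219.8.0.0 - 219.11.255.255) -> 163.214.129.159
More-specific entries that do NOT match:
  219.10.42.240/30 (219.10.42.240 - 219.10.42.243) does not contain 219.8.42.241
  219.8.42.224/28 (219.8.42.224 - 219.8.42.239) does not contain 219.8.42.241
  219.8.42.192/27 (219.8.42.192 - 219.8.42.223) does not contain 219.8.42.241
  219.8.43.0/24 (219.8.43.0 - 219.8.43.255) does not contain 219.8.42.241
  219.8.32.0/21 (219.8.32.0 - 219.8.39.255) does not contain 219.8.42.241
  219.9.0.0/18 (219.9.0.0 - 219.9.63.255) does not contain 219.8.42.241
Longest matching prefix is /14 -> next hop 163.214.129.159.

163.214.129.159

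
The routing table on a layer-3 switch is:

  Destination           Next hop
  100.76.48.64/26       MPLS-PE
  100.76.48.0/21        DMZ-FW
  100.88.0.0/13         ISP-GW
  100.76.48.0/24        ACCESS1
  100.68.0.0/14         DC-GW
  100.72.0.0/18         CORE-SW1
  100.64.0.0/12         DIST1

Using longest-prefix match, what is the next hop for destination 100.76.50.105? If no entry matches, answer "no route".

DMZ-FW

Routes whose prefix contains 100.76.50.105:
  100.64.0.0/12 (100.64.0.0 - 100.79.255.255) -> DIST1
  100.76.48.0/21 (100.76.48.0 - 100.76.55.255) -> DMZ-FW
More-specific entries that do NOT match:
  100.76.48.64/26 (100.76.48.64 - 100.76.48.127) does not contain 100.76.50.105
  100.76.48.0/24 (100.76.48.0 - 100.76.48.255) does not contain 100.76.50.105
Longest matching prefix is /21 -> next hop DMZ-FW.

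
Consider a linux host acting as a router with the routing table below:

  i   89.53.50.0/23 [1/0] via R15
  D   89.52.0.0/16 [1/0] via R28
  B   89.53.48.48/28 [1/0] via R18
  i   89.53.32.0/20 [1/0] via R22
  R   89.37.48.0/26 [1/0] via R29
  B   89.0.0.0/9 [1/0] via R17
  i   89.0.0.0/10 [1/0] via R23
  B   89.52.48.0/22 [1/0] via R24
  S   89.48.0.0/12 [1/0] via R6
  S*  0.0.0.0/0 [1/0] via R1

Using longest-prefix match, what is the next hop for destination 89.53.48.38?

Routes whose prefix contains 89.53.48.38:
  0.0.0.0/0 (default, matches everything) -> R1
  89.0.0.0/9 (89.0.0.0 - 89.127.255.255) -> R17
  89.0.0.0/10 (89.0.0.0 - 89.63.255.255) -> R23
  89.48.0.0/12 (89.48.0.0 - 89.63.255.255) -> R6
More-specific entries that do NOT match:
  89.53.48.48/28 (89.53.48.48 - 89.53.48.63) does not contain 89.53.48.38
  89.37.48.0/26 (89.37.48.0 - 89.37.48.63) does not contain 89.53.48.38
  89.53.50.0/23 (89.53.50.0 - 89.53.51.255) does not contain 89.53.48.38
  89.52.48.0/22 (89.52.48.0 - 89.52.51.255) does not contain 89.53.48.38
  89.53.32.0/20 (89.53.32.0 - 89.53.47.255) does not contain 89.53.48.38
  89.52.0.0/16 (89.52.0.0 - 89.52.255.255) does not contain 89.53.48.38
Longest matching prefix is /12 -> next hop R6.

R6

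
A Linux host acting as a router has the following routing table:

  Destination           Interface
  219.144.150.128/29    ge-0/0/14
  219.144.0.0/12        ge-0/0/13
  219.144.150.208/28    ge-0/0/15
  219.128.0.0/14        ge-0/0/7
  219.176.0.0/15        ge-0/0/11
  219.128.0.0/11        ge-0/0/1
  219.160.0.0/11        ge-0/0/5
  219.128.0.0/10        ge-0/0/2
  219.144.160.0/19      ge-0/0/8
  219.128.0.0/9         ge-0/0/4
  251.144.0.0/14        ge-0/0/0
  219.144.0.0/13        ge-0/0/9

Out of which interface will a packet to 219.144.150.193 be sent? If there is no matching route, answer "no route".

ge-0/0/9

Routes whose prefix contains 219.144.150.193:
  219.128.0.0/9 (219.128.0.0 - 219.255.255.255) -> ge-0/0/4
  219.128.0.0/10 (219.128.0.0 - 219.191.255.255) -> ge-0/0/2
  219.128.0.0/11 (219.128.0.0 - 219.159.255.255) -> ge-0/0/1
  219.144.0.0/12 (219.144.0.0 - 219.159.255.255) -> ge-0/0/13
  219.144.0.0/13 (219.144.0.0 - 219.151.255.255) -> ge-0/0/9
More-specific entries that do NOT match:
  219.144.150.128/29 (219.144.150.128 - 219.144.150.135) does not contain 219.144.150.193
  219.144.150.208/28 (219.144.150.208 - 219.144.150.223) does not contain 219.144.150.193
  219.144.160.0/19 (219.144.160.0 - 219.144.191.255) does not contain 219.144.150.193
  219.176.0.0/15 (219.176.0.0 - 219.177.255.255) does not contain 219.144.150.193
  219.128.0.0/14 (219.128.0.0 - 219.131.255.255) does not contain 219.144.150.193
  251.144.0.0/14 (251.144.0.0 - 251.147.255.255) does not contain 219.144.150.193
Longest matching prefix is /13 -> interface ge-0/0/9.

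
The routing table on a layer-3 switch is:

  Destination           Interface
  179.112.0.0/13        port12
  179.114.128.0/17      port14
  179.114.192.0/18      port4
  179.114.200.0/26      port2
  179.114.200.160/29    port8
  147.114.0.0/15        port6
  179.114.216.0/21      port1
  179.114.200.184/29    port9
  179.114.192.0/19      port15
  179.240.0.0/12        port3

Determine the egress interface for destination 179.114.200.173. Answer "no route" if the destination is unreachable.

Routes whose prefix contains 179.114.200.173:
  179.112.0.0/13 (179.112.0.0 - 179.119.255.255) -> port12
  179.114.128.0/17 (179.114.128.0 - 179.114.255.255) -> port14
  179.114.192.0/18 (179.114.192.0 - 179.114.255.255) -> port4
  179.114.192.0/19 (179.114.192.0 - 179.114.223.255) -> port15
More-specific entries that do NOT match:
  179.114.200.160/29 (179.114.200.160 - 179.114.200.167) does not contain 179.114.200.173
  179.114.200.184/29 (179.114.200.184 - 179.114.200.191) does not contain 179.114.200.173
  179.114.200.0/26 (179.114.200.0 - 179.114.200.63) does not contain 179.114.200.173
  179.114.216.0/21 (179.114.216.0 - 179.114.223.255) does not contain 179.114.200.173
Longest matching prefix is /19 -> interface port15.

port15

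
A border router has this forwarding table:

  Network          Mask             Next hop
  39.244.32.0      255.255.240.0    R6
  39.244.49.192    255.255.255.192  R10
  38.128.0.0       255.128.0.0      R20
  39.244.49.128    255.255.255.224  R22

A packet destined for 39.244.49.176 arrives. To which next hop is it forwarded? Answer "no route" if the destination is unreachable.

No entry's prefix contains 39.244.49.176; there is no default route.

no route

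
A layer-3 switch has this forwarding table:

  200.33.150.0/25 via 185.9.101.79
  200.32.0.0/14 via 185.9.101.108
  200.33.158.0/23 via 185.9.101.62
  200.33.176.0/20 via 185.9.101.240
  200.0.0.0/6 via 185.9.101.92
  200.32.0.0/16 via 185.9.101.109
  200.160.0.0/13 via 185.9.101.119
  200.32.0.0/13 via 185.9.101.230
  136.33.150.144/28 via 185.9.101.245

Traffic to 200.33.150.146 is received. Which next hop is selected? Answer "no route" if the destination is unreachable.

185.9.101.108

Routes whose prefix contains 200.33.150.146:
  200.0.0.0/6 (200.0.0.0 - 203.255.255.255) -> 185.9.101.92
  200.32.0.0/13 (200.32.0.0 - 200.39.255.255) -> 185.9.101.230
  200.32.0.0/14 (200.32.0.0 - 200.35.255.255) -> 185.9.101.108
More-specific entries that do NOT match:
  136.33.150.144/28 (136.33.150.144 - 136.33.150.159) does not contain 200.33.150.146
  200.33.150.0/25 (200.33.150.0 - 200.33.150.127) does not contain 200.33.150.146
  200.33.158.0/23 (200.33.158.0 - 200.33.159.255) does not contain 200.33.150.146
  200.33.176.0/20 (200.33.176.0 - 200.33.191.255) does not contain 200.33.150.146
  200.32.0.0/16 (200.32.0.0 - 200.32.255.255) does not contain 200.33.150.146
Longest matching prefix is /14 -> next hop 185.9.101.108.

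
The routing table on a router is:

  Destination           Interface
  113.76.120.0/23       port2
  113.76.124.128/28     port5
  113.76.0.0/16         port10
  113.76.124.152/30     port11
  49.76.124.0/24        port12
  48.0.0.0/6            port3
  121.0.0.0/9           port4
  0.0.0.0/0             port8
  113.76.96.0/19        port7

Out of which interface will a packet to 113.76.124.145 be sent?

Routes whose prefix contains 113.76.124.145:
  0.0.0.0/0 (default, matches everything) -> port8
  113.76.0.0/16 (113.76.0.0 - 113.76.255.255) -> port10
  113.76.96.0/19 (113.76.96.0 - 113.76.127.255) -> port7
More-specific entries that do NOT match:
  113.76.124.152/30 (113.76.124.152 - 113.76.124.155) does not contain 113.76.124.145
  113.76.124.128/28 (113.76.124.128 - 113.76.124.143) does not contain 113.76.124.145
  49.76.124.0/24 (49.76.124.0 - 49.76.124.255) does not contain 113.76.124.145
  113.76.120.0/23 (113.76.120.0 - 113.76.121.255) does not contain 113.76.124.145
Longest matching prefix is /19 -> interface port7.

port7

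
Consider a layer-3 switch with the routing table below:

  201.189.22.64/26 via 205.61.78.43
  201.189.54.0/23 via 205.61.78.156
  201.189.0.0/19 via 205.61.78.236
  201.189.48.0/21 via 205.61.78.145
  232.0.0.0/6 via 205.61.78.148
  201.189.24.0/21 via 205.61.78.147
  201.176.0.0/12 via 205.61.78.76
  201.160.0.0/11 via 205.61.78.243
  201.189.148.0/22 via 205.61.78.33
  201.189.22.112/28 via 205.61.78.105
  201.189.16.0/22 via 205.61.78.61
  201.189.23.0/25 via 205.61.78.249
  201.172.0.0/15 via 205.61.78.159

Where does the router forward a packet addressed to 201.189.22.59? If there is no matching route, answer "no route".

Routes whose prefix contains 201.189.22.59:
  201.160.0.0/11 (201.160.0.0 - 201.191.255.255) -> 205.61.78.243
  201.176.0.0/12 (201.176.0.0 - 201.191.255.255) -> 205.61.78.76
  201.189.0.0/19 (201.189.0.0 - 201.189.31.255) -> 205.61.78.236
More-specific entries that do NOT match:
  201.189.22.112/28 (201.189.22.112 - 201.189.22.127) does not contain 201.189.22.59
  201.189.22.64/26 (201.189.22.64 - 201.189.22.127) does not contain 201.189.22.59
  201.189.23.0/25 (201.189.23.0 - 201.189.23.127) does not contain 201.189.22.59
  201.189.54.0/23 (201.189.54.0 - 201.189.55.255) does not contain 201.189.22.59
  201.189.148.0/22 (201.189.148.0 - 201.189.151.255) does not contain 201.189.22.59
  201.189.16.0/22 (201.189.16.0 - 201.189.19.255) does not contain 201.189.22.59
  201.189.48.0/21 (201.189.48.0 - 201.189.55.255) does not contain 201.189.22.59
  201.189.24.0/21 (201.189.24.0 - 201.189.31.255) does not contain 201.189.22.59
Longest matching prefix is /19 -> next hop 205.61.78.236.

205.61.78.236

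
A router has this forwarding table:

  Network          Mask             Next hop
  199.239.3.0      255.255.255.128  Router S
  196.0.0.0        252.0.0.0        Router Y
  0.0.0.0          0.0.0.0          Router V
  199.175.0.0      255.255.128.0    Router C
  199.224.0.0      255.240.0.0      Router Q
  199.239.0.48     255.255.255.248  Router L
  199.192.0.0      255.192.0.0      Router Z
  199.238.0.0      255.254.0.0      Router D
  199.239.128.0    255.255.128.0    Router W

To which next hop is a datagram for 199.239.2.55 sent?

Routes whose prefix contains 199.239.2.55:
  0.0.0.0/0 (default, matches everything) -> Router V
  196.0.0.0/6 (196.0.0.0 - 199.255.255.255) -> Router Y
  199.192.0.0/10 (199.192.0.0 - 199.255.255.255) -> Router Z
  199.224.0.0/12 (199.224.0.0 - 199.239.255.255) -> Router Q
  199.238.0.0/15 (199.238.0.0 - 199.239.255.255) -> Router D
More-specific entries that do NOT match:
  199.239.0.48/29 (199.239.0.48 - 199.239.0.55) does not contain 199.239.2.55
  199.239.3.0/25 (199.239.3.0 - 199.239.3.127) does not contain 199.239.2.55
  199.175.0.0/17 (199.175.0.0 - 199.175.127.255) does not contain 199.239.2.55
  199.239.128.0/17 (199.239.128.0 - 199.239.255.255) does not contain 199.239.2.55
Longest matching prefix is /15 -> next hop Router D.

Router D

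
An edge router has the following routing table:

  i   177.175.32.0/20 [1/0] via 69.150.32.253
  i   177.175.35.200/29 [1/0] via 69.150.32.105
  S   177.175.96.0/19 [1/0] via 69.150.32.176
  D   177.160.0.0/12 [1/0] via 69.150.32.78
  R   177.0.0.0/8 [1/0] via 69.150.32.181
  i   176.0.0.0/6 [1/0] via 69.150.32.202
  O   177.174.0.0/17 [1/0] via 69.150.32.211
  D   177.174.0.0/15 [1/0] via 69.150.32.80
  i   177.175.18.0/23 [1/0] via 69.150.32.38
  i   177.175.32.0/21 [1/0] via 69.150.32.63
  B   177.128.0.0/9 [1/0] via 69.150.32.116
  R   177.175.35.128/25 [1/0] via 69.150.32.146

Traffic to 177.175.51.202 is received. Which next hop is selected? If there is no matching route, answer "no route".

Routes whose prefix contains 177.175.51.202:
  176.0.0.0/6 (176.0.0.0 - 179.255.255.255) -> 69.150.32.202
  177.0.0.0/8 (177.0.0.0 - 177.255.255.255) -> 69.150.32.181
  177.128.0.0/9 (177.128.0.0 - 177.255.255.255) -> 69.150.32.116
  177.160.0.0/12 (177.160.0.0 - 177.175.255.255) -> 69.150.32.78
  177.174.0.0/15 (177.174.0.0 - 177.175.255.255) -> 69.150.32.80
More-specific entries that do NOT match:
  177.175.35.200/29 (177.175.35.200 - 177.175.35.207) does not contain 177.175.51.202
  177.175.35.128/25 (177.175.35.128 - 177.175.35.255) does not contain 177.175.51.202
  177.175.18.0/23 (177.175.18.0 - 177.175.19.255) does not contain 177.175.51.202
  177.175.32.0/21 (177.175.32.0 - 177.175.39.255) does not contain 177.175.51.202
  177.175.32.0/20 (177.175.32.0 - 177.175.47.255) does not contain 177.175.51.202
  177.175.96.0/19 (177.175.96.0 - 177.175.127.255) does not contain 177.175.51.202
  177.174.0.0/17 (177.174.0.0 - 177.174.127.255) does not contain 177.175.51.202
Longest matching prefix is /15 -> next hop 69.150.32.80.

69.150.32.80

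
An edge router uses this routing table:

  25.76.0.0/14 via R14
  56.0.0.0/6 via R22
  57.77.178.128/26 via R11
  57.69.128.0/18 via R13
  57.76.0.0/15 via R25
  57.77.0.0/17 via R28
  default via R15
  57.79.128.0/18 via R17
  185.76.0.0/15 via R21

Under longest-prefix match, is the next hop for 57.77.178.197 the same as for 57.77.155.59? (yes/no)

57.77.178.197: longest match 57.76.0.0/15 -> R25
57.77.155.59: longest match 57.76.0.0/15 -> R25

yes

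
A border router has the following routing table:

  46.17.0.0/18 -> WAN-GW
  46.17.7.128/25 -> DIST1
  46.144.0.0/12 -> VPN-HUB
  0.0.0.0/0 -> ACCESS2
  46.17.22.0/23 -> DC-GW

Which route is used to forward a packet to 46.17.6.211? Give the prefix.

46.17.0.0/18

Entries matching 46.17.6.211:
  0.0.0.0/0 (default, matches everything)
  46.17.0.0/18 (46.17.0.0 - 46.17.63.255)
Most specific is 46.17.0.0/18.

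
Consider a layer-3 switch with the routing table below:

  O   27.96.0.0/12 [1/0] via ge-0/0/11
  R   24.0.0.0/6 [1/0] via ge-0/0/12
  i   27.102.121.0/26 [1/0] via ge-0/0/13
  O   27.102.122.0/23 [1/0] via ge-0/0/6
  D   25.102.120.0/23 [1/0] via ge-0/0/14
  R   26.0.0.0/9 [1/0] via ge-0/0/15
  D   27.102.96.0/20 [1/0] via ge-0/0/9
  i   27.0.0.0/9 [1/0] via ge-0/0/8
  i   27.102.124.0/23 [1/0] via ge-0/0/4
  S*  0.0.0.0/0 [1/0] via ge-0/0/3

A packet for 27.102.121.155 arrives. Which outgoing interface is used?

ge-0/0/11

Routes whose prefix contains 27.102.121.155:
  0.0.0.0/0 (default, matches everything) -> ge-0/0/3
  24.0.0.0/6 (24.0.0.0 - 27.255.255.255) -> ge-0/0/12
  27.0.0.0/9 (27.0.0.0 - 27.127.255.255) -> ge-0/0/8
  27.96.0.0/12 (27.96.0.0 - 27.111.255.255) -> ge-0/0/11
More-specific entries that do NOT match:
  27.102.121.0/26 (27.102.121.0 - 27.102.121.63) does not contain 27.102.121.155
  27.102.122.0/23 (27.102.122.0 - 27.102.123.255) does not contain 27.102.121.155
  25.102.120.0/23 (25.102.120.0 - 25.102.121.255) does not contain 27.102.121.155
  27.102.124.0/23 (27.102.124.0 - 27.102.125.255) does not contain 27.102.121.155
  27.102.96.0/20 (27.102.96.0 - 27.102.111.255) does not contain 27.102.121.155
Longest matching prefix is /12 -> interface ge-0/0/11.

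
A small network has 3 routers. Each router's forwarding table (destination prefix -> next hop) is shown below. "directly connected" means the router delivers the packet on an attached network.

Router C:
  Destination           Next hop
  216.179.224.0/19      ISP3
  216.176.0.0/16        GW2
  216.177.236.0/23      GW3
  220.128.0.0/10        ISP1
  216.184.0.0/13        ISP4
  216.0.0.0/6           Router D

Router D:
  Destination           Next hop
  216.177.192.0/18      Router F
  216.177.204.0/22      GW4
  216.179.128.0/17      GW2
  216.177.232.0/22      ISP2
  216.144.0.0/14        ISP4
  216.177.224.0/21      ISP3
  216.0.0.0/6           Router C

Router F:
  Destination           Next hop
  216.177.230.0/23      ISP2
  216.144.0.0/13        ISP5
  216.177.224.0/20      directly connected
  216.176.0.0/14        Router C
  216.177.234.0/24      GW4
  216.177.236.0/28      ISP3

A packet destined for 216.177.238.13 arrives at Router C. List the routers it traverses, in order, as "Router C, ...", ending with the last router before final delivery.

Router C, Router D, Router F

At Router C: longest match for 216.177.238.13 is 216.0.0.0/6 -> Router D
At Router D: longest match for 216.177.238.13 is 216.177.192.0/18 -> Router F
At Router F: longest match for 216.177.238.13 is 216.177.224.0/20 -> directly connected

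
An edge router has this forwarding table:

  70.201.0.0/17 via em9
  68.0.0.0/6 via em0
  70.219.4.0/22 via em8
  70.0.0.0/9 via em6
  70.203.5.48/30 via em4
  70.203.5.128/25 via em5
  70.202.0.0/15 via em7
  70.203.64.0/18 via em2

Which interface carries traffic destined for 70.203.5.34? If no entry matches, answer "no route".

em7

Routes whose prefix contains 70.203.5.34:
  68.0.0.0/6 (68.0.0.0 - 71.255.255.255) -> em0
  70.202.0.0/15 (70.202.0.0 - 70.203.255.255) -> em7
More-specific entries that do NOT match:
  70.203.5.48/30 (70.203.5.48 - 70.203.5.51) does not contain 70.203.5.34
  70.203.5.128/25 (70.203.5.128 - 70.203.5.255) does not contain 70.203.5.34
  70.219.4.0/22 (70.219.4.0 - 70.219.7.255) does not contain 70.203.5.34
  70.203.64.0/18 (70.203.64.0 - 70.203.127.255) does not contain 70.203.5.34
  70.201.0.0/17 (70.201.0.0 - 70.201.127.255) does not contain 70.203.5.34
Longest matching prefix is /15 -> interface em7.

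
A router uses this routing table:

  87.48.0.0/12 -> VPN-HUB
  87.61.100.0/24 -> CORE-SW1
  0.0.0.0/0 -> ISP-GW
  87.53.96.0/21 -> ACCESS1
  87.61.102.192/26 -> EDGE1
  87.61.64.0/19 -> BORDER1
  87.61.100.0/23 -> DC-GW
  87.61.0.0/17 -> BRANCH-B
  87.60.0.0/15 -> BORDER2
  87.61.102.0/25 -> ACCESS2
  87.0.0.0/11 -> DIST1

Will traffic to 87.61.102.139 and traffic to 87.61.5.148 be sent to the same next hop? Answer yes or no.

87.61.102.139: longest match 87.61.0.0/17 -> BRANCH-B
87.61.5.148: longest match 87.61.0.0/17 -> BRANCH-B

yes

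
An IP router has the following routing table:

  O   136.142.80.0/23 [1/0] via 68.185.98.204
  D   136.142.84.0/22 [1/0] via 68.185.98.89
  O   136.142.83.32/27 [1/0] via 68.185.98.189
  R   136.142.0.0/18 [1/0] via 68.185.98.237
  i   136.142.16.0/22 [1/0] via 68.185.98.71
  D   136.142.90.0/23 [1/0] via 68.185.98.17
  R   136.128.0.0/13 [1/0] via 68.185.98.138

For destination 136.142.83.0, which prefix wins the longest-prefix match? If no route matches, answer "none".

136.142.83.0 is outside every listed prefix and there is no default route.

none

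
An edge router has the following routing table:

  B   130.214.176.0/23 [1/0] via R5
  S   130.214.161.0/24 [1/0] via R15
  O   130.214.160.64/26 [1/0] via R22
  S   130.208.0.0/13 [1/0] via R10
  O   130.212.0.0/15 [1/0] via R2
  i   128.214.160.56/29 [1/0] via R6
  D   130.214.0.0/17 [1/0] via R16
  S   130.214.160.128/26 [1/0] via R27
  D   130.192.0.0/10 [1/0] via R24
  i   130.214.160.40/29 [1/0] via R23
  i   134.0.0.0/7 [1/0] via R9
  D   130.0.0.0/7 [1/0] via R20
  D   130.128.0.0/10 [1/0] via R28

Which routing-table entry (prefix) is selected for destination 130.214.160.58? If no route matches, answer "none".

130.208.0.0/13

Entries matching 130.214.160.58:
  130.0.0.0/7 (130.0.0.0 - 131.255.255.255)
  130.192.0.0/10 (130.192.0.0 - 130.255.255.255)
  130.208.0.0/13 (130.208.0.0 - 130.215.255.255)
Most specific is 130.208.0.0/13.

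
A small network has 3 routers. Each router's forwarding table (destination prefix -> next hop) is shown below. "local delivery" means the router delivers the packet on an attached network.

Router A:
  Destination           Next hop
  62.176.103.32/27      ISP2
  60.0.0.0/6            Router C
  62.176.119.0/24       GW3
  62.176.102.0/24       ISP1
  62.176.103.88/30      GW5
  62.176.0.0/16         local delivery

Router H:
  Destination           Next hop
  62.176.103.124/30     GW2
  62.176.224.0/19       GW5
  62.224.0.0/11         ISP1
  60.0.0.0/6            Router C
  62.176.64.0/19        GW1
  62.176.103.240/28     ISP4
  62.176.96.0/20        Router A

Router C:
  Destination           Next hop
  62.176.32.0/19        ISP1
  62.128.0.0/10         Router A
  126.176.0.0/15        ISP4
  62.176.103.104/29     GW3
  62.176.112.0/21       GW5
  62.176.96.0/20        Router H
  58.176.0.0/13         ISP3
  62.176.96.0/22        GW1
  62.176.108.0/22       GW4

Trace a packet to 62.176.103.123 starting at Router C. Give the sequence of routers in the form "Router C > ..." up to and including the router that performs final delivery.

At Router C: longest match for 62.176.103.123 is 62.176.96.0/20 -> Router H
At Router H: longest match for 62.176.103.123 is 62.176.96.0/20 -> Router A
At Router A: longest match for 62.176.103.123 is 62.176.0.0/16 -> local delivery

Router C > Router H > Router A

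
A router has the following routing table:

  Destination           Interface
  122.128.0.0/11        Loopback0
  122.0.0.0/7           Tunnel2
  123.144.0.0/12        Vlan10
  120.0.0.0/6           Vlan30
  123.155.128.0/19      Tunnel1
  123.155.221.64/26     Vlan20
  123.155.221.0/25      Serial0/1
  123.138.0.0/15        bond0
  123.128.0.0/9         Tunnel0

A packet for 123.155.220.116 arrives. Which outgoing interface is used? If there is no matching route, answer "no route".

Routes whose prefix contains 123.155.220.116:
  120.0.0.0/6 (120.0.0.0 - 123.255.255.255) -> Vlan30
  122.0.0.0/7 (122.0.0.0 - 123.255.255.255) -> Tunnel2
  123.128.0.0/9 (123.128.0.0 - 123.255.255.255) -> Tunnel0
  123.144.0.0/12 (123.144.0.0 - 123.159.255.255) -> Vlan10
More-specific entries that do NOT match:
  123.155.221.64/26 (123.155.221.64 - 123.155.221.127) does not contain 123.155.220.116
  123.155.221.0/25 (123.155.221.0 - 123.155.221.127) does not contain 123.155.220.116
  123.155.128.0/19 (123.155.128.0 - 123.155.159.255) does not contain 123.155.220.116
  123.138.0.0/15 (123.138.0.0 - 123.139.255.255) does not contain 123.155.220.116
Longest matching prefix is /12 -> interface Vlan10.

Vlan10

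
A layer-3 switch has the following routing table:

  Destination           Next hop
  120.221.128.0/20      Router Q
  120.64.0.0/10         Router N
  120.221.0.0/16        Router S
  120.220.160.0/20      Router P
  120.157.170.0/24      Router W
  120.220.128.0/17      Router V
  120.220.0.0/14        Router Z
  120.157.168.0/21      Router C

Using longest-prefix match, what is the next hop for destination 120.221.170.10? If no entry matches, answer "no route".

Router S

Routes whose prefix contains 120.221.170.10:
  120.220.0.0/14 (120.220.0.0 - 120.223.255.255) -> Router Z
  120.221.0.0/16 (120.221.0.0 - 120.221.255.255) -> Router S
More-specific entries that do NOT match:
  120.157.170.0/24 (120.157.170.0 - 120.157.170.255) does not contain 120.221.170.10
  120.157.168.0/21 (120.157.168.0 - 120.157.175.255) does not contain 120.221.170.10
  120.221.128.0/20 (120.221.128.0 - 120.221.143.255) does not contain 120.221.170.10
  120.220.160.0/20 (120.220.160.0 - 120.220.175.255) does not contain 120.221.170.10
  120.220.128.0/17 (120.220.128.0 - 120.220.255.255) does not contain 120.221.170.10
Longest matching prefix is /16 -> next hop Router S.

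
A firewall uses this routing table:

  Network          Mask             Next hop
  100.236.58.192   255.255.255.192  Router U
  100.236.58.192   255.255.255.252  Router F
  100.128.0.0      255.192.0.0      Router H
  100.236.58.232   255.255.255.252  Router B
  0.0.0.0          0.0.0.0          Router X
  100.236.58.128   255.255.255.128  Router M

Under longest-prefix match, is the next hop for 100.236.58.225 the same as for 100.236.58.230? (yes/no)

yes

100.236.58.225: longest match 100.236.58.192/26 -> Router U
100.236.58.230: longest match 100.236.58.192/26 -> Router U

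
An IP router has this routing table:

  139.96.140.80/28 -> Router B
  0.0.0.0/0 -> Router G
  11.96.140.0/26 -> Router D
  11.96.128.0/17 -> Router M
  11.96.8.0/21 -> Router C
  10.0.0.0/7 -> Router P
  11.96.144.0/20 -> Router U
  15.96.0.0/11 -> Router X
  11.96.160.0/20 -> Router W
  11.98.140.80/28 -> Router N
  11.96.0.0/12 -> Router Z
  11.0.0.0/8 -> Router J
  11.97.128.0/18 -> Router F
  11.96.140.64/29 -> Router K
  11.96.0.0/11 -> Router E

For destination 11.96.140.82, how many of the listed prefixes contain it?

Prefixes containing 11.96.140.82:
  0.0.0.0/0 (default, matches everything)
  10.0.0.0/7 (10.0.0.0 - 11.255.255.255)
  11.0.0.0/8 (11.0.0.0 - 11.255.255.255)
  11.96.0.0/11 (11.96.0.0 - 11.127.255.255)
  11.96.0.0/12 (11.96.0.0 - 11.111.255.255)
  11.96.128.0/17 (11.96.128.0 - 11.96.255.255)
Total matching entries: 6.

6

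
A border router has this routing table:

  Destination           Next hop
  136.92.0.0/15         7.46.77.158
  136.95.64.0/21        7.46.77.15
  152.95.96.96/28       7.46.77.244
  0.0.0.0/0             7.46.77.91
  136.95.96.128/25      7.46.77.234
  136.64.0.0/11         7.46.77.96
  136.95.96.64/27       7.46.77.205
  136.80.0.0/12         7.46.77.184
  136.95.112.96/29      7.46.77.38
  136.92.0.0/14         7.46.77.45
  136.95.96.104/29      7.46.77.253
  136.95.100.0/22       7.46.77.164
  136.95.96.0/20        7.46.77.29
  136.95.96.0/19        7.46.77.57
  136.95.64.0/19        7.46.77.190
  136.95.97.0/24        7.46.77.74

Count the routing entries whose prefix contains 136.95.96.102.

Prefixes containing 136.95.96.102:
  0.0.0.0/0 (default, matches everything)
  136.64.0.0/11 (136.64.0.0 - 136.95.255.255)
  136.80.0.0/12 (136.80.0.0 - 136.95.255.255)
  136.92.0.0/14 (136.92.0.0 - 136.95.255.255)
  136.95.96.0/19 (136.95.96.0 - 136.95.127.255)
  136.95.96.0/20 (136.95.96.0 - 136.95.111.255)
Total matching entries: 6.

6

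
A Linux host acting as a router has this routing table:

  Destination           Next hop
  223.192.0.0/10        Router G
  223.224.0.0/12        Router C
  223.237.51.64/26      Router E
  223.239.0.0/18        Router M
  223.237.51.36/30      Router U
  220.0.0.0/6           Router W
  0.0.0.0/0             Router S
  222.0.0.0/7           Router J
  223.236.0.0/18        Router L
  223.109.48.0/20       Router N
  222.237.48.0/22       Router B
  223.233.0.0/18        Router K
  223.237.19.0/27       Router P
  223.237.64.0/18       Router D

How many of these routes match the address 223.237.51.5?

Prefixes containing 223.237.51.5:
  0.0.0.0/0 (default, matches everything)
  220.0.0.0/6 (220.0.0.0 - 223.255.255.255)
  222.0.0.0/7 (222.0.0.0 - 223.255.255.255)
  223.192.0.0/10 (223.192.0.0 - 223.255.255.255)
  223.224.0.0/12 (223.224.0.0 - 223.239.255.255)
Total matching entries: 5.

5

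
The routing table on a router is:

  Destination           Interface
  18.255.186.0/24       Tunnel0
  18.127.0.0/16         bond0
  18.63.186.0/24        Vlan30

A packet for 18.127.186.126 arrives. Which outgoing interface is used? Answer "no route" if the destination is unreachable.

Routes whose prefix contains 18.127.186.126:
  18.127.0.0/16 (18.127.0.0 - 18.127.255.255) -> bond0
More-specific entries that do NOT match:
  18.255.186.0/24 (18.255.186.0 - 18.255.186.255) does not contain 18.127.186.126
  18.63.186.0/24 (18.63.186.0 - 18.63.186.255) does not contain 18.127.186.126
Longest matching prefix is /16 -> interface bond0.

bond0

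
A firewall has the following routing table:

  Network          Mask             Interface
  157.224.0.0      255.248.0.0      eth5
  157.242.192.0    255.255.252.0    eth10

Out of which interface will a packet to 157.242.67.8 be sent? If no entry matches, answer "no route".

No entry's prefix contains 157.242.67.8; there is no default route.

no route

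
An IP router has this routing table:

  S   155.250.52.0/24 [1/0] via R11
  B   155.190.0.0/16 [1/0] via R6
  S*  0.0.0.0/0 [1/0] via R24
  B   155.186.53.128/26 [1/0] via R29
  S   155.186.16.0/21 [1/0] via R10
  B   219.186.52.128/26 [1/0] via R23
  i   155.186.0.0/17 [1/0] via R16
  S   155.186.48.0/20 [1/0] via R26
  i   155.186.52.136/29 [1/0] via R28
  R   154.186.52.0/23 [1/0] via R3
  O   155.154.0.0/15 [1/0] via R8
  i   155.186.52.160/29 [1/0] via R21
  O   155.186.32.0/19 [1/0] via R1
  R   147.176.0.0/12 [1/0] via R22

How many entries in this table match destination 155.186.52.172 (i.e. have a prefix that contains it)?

4

Prefixes containing 155.186.52.172:
  0.0.0.0/0 (default, matches everything)
  155.186.0.0/17 (155.186.0.0 - 155.186.127.255)
  155.186.32.0/19 (155.186.32.0 - 155.186.63.255)
  155.186.48.0/20 (155.186.48.0 - 155.186.63.255)
Total matching entries: 4.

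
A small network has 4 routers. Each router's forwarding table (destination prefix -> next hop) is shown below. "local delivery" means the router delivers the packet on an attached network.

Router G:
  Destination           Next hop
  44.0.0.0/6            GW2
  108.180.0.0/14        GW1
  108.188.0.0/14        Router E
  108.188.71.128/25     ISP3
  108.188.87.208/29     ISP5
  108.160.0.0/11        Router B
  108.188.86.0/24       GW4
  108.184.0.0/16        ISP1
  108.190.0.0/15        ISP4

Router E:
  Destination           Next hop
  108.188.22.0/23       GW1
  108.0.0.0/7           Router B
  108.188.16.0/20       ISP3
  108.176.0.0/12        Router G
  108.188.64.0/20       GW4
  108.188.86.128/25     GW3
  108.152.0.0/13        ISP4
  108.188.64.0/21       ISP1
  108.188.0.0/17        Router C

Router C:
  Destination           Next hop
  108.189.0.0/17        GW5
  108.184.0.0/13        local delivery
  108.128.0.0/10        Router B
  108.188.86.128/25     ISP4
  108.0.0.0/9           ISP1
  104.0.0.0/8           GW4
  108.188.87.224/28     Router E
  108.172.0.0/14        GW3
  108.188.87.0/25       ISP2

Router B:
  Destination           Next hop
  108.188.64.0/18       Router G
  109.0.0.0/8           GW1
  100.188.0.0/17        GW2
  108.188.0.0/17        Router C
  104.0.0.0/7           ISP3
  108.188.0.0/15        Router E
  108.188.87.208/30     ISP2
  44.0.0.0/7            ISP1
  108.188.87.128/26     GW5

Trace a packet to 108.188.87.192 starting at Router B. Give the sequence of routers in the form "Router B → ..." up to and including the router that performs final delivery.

At Router B: longest match for 108.188.87.192 is 108.188.64.0/18 -> Router G
At Router G: longest match for 108.188.87.192 is 108.188.0.0/14 -> Router E
At Router E: longest match for 108.188.87.192 is 108.188.0.0/17 -> Router C
At Router C: longest match for 108.188.87.192 is 108.184.0.0/13 -> local delivery

Router B → Router G → Router E → Router C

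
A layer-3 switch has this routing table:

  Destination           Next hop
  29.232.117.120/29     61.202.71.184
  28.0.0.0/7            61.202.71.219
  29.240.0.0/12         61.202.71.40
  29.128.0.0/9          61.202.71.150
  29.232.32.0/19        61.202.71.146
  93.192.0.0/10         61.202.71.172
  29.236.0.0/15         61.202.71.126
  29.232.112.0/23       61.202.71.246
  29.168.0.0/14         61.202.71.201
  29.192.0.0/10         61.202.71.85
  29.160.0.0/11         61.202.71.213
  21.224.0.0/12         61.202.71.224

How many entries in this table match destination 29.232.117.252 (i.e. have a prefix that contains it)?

Prefixes containing 29.232.117.252:
  28.0.0.0/7 (28.0.0.0 - 29.255.255.255)
  29.128.0.0/9 (29.128.0.0 - 29.255.255.255)
  29.192.0.0/10 (29.192.0.0 - 29.255.255.255)
Total matching entries: 3.

3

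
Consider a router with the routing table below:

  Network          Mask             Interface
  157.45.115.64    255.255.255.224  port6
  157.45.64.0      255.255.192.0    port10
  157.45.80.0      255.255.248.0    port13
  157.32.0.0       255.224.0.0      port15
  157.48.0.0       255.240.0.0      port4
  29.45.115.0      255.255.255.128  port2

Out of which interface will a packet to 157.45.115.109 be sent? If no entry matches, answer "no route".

Routes whose prefix contains 157.45.115.109:
  157.32.0.0/11 (157.32.0.0 - 157.63.255.255) -> port15
  157.45.64.0/18 (157.45.64.0 - 157.45.127.255) -> port10
More-specific entries that do NOT match:
  157.45.115.64/27 (157.45.115.64 - 157.45.115.95) does not contain 157.45.115.109
  29.45.115.0/25 (29.45.115.0 - 29.45.115.127) does not contain 157.45.115.109
  157.45.80.0/21 (157.45.80.0 - 157.45.87.255) does not contain 157.45.115.109
Longest matching prefix is /18 -> interface port10.

port10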